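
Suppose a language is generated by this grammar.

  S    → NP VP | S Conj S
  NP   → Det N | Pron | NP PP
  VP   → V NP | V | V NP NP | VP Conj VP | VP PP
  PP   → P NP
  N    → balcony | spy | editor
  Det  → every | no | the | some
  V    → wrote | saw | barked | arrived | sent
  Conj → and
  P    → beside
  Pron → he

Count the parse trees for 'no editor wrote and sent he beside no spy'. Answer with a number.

3

Two of the 3 distinct bracketings:
[S [NP [Det no] [N editor]] [VP [VP [V wrote]] [Conj and] [VP [V sent] [NP [NP [Pron he]] [PP [P beside] [NP [Det no] [N spy]]]]]]]
[S [NP [Det no] [N editor]] [VP [VP [V wrote]] [Conj and] [VP [VP [V sent] [NP [Pron he]]] [PP [P beside] [NP [Det no] [N spy]]]]]]
The difference turns on whether NP → NP PP is used at the relevant span, versus an alternative expansion of NP.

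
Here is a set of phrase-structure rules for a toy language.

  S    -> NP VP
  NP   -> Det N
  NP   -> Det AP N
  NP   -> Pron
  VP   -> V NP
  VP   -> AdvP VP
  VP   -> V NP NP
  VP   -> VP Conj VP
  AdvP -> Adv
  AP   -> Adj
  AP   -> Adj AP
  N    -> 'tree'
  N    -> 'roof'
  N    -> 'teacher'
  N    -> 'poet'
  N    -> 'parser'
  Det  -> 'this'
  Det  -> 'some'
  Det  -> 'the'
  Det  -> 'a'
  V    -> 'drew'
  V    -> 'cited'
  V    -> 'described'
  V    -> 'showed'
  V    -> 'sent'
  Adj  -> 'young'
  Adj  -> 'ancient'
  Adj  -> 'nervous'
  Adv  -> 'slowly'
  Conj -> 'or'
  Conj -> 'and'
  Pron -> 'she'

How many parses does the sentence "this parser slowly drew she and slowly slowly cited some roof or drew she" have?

9

Two of the 9 distinct bracketings:
[S [NP [Det this] [N parser]] [VP [AdvP [Adv slowly]] [VP [VP [V drew] [NP [Pron she]]] [Conj and] [VP [AdvP [Adv slowly]] [VP [AdvP [Adv slowly]] [VP [VP [V cited] [NP [Det some] [N roof]]] [Conj or] [VP [V drew] [NP [Pron she]]]]]]]]]
[S [NP [Det this] [N parser]] [VP [AdvP [Adv slowly]] [VP [VP [V drew] [NP [Pron she]]] [Conj and] [VP [AdvP [Adv slowly]] [VP [VP [AdvP [Adv slowly]] [VP [V cited] [NP [Det some] [N roof]]]] [Conj or] [VP [V drew] [NP [Pron she]]]]]]]]
The trees differ in how a recursive rule is bracketed over the same span.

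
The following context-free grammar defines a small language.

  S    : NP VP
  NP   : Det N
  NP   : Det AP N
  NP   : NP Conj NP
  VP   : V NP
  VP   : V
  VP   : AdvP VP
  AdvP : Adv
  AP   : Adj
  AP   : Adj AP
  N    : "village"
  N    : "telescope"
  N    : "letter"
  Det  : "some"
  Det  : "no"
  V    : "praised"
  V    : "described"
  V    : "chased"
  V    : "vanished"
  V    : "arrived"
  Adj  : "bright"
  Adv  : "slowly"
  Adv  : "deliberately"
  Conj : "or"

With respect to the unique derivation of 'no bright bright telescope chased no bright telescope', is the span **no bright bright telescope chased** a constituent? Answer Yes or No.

No

[S [NP [Det no] [AP [Adj bright] [AP [Adj bright]]] [N telescope]] [VP [V chased] [NP [Det no] [AP [Adj bright]] [N telescope]]]]
The smallest constituent containing 'no bright bright telescope chased' is the S spanning 'no bright bright telescope chased no bright telescope'; no single node in the tree dominates exactly the given words.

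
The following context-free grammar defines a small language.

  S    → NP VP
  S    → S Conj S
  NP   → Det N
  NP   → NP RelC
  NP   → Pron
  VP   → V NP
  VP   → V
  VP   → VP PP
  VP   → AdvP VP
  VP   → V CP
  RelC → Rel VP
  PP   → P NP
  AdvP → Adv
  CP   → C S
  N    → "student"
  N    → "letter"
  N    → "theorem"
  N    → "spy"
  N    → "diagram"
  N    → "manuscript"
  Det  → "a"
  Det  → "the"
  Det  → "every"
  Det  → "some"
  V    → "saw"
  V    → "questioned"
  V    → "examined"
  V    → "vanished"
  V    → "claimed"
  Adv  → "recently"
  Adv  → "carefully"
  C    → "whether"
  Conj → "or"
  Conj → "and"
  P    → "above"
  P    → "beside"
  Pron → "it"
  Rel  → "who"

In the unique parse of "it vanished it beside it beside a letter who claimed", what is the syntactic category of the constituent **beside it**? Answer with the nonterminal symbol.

[S [NP [Pron it]] [VP [VP [VP [V vanished] [NP [Pron it]]] [PP [P beside] [NP [Pron it]]]] [PP [P beside] [NP [NP [Det a] [N letter]] [RelC [Rel who] [VP [V claimed]]]]]]]
The span 'beside it' is the PP node built by PP → P NP.

PP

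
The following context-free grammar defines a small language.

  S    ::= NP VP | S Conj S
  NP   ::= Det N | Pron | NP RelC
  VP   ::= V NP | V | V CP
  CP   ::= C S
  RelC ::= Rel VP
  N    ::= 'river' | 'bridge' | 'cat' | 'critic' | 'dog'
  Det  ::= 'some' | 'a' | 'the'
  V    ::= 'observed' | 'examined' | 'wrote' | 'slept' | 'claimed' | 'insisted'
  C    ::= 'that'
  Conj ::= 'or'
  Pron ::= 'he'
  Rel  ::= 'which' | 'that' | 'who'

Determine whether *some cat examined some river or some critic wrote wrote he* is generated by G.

Ungrammatical

For S → NP VP, the only prefix that parses as NP is 'some cat', but the remainder 'examined some river or some critic wrote wrote he' is not a VP under these rules. The alternative S rule S → S Conj S likewise has no satisfying split.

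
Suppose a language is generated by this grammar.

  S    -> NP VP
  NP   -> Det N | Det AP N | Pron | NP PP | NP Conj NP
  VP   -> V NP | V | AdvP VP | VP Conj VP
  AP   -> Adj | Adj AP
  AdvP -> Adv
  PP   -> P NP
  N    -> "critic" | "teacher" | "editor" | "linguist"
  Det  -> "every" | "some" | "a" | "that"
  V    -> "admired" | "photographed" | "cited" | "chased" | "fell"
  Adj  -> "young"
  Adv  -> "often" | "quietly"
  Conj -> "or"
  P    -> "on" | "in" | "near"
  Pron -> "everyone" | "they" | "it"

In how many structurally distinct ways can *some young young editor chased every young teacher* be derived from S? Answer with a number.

1

[S [NP [Det some] [AP [Adj young] [AP [Adj young]]] [N editor]] [VP [V chased] [NP [Det every] [AP [Adj young]] [N teacher]]]]
No rule offers an alternative attachment or grouping for any span, so this is the only derivation.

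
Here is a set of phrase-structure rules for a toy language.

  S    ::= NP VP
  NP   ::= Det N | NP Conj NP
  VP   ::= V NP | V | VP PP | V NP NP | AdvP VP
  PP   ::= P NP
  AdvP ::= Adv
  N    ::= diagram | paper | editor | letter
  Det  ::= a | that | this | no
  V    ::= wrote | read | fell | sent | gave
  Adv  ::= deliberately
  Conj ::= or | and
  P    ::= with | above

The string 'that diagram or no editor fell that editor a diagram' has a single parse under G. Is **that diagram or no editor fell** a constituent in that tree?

No

[S [NP [NP [Det that] [N diagram]] [Conj or] [NP [Det no] [N editor]]] [VP [V fell] [NP [Det that] [N editor]] [NP [Det a] [N diagram]]]]
The smallest constituent containing 'that diagram or no editor fell' is the S spanning 'that diagram or no editor fell that editor a diagram'; no single node in the tree dominates exactly the given words.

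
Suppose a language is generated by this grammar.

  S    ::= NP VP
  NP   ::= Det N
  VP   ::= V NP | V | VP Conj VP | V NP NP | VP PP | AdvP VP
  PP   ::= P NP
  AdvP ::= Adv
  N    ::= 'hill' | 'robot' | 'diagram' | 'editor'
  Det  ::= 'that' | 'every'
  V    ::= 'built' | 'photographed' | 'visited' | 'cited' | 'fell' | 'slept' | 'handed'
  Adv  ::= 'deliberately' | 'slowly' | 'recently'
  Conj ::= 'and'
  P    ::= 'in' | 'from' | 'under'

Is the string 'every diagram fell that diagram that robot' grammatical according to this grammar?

S
  NP
    Det: every
    N: diagram
  VP
    V: fell
    NP
      Det: that
      N: diagram
    NP
      Det: that
      N: robot
Every word is introduced by a lexical rule and the phrasal rules combine the resulting categories into a single S.

Grammatical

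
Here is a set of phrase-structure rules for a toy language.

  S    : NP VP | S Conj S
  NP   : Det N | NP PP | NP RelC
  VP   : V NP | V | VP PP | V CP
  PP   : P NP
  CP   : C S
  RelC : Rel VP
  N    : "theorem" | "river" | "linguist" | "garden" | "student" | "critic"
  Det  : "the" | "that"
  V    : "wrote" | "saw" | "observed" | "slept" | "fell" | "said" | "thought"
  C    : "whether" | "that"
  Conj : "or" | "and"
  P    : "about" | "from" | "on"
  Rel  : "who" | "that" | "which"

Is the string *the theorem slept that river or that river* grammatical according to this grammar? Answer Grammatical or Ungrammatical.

For S → NP VP, the only prefix that parses as NP is 'the theorem', but the remainder 'slept that river or that river' is not a VP under these rules. The alternative S rule S → S Conj S likewise has no satisfying split.

Ungrammatical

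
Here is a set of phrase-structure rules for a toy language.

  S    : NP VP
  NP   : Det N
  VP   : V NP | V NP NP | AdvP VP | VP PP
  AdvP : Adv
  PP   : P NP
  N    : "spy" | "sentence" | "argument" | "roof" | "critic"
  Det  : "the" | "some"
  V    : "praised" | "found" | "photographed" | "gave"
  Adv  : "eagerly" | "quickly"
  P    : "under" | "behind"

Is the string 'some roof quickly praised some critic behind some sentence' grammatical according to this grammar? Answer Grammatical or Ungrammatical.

S
  NP
    Det: some
    N: roof
  VP
    AdvP
      Adv: quickly
    VP
      VP
        V: praised
        NP
          Det: some
          N: critic
      PP
        P: behind
        NP
          Det: some
          N: sentence
Every word is introduced by a lexical rule and the phrasal rules combine the resulting categories into a single S.

Grammatical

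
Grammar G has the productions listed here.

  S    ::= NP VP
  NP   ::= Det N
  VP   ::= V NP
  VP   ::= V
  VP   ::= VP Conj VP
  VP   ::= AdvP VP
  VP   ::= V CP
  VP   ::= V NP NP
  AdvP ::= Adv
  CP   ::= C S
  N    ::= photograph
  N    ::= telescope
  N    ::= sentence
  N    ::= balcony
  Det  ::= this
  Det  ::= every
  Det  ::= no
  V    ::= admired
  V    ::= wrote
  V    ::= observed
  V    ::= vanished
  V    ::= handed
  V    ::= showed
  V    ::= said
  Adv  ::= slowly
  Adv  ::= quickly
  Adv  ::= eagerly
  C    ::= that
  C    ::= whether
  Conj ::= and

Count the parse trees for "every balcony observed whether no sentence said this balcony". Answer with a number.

[S [NP [Det every] [N balcony]] [VP [V observed] [CP [C whether] [S [NP [Det no] [N sentence]] [VP [V said] [NP [Det this] [N balcony]]]]]]]
No rule offers an alternative attachment or grouping for any span, so this is the only derivation.

1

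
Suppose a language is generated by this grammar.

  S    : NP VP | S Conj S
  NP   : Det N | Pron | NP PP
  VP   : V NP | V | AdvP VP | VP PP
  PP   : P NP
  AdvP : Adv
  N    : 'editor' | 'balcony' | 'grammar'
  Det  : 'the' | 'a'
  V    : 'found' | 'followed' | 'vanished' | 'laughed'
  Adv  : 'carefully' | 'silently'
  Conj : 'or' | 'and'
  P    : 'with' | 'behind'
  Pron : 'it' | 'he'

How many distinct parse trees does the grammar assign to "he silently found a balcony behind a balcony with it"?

Two of the 9 distinct bracketings:
[S [NP [Pron he]] [VP [AdvP [Adv silently]] [VP [V found] [NP [NP [Det a] [N balcony]] [PP [P behind] [NP [NP [Det a] [N balcony]] [PP [P with] [NP [Pron it]]]]]]]]]
[S [NP [Pron he]] [VP [AdvP [Adv silently]] [VP [V found] [NP [NP [NP [Det a] [N balcony]] [PP [P behind] [NP [Det a] [N balcony]]]] [PP [P with] [NP [Pron it]]]]]]]
The trees differ in how a recursive rule is bracketed over the same span.

9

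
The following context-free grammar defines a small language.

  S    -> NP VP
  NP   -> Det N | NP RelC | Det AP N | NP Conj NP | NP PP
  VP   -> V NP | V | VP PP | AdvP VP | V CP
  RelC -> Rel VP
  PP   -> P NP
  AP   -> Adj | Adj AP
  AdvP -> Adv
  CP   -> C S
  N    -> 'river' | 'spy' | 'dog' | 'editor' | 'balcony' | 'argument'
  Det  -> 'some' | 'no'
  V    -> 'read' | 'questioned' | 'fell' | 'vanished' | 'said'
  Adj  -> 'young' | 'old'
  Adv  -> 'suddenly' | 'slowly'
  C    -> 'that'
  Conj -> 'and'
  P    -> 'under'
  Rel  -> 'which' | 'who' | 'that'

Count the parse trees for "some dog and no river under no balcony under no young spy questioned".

Two of the 5 distinct bracketings:
[S [NP [NP [Det some] [N dog]] [Conj and] [NP [NP [Det no] [N river]] [PP [P under] [NP [NP [Det no] [N balcony]] [PP [P under] [NP [Det no] [AP [Adj young]] [N spy]]]]]]] [VP [V questioned]]]
[S [NP [NP [Det some] [N dog]] [Conj and] [NP [NP [NP [Det no] [N river]] [PP [P under] [NP [Det no] [N balcony]]]] [PP [P under] [NP [Det no] [AP [Adj young]] [N spy]]]]] [VP [V questioned]]]
The trees differ in how a recursive rule is bracketed over the same span.

5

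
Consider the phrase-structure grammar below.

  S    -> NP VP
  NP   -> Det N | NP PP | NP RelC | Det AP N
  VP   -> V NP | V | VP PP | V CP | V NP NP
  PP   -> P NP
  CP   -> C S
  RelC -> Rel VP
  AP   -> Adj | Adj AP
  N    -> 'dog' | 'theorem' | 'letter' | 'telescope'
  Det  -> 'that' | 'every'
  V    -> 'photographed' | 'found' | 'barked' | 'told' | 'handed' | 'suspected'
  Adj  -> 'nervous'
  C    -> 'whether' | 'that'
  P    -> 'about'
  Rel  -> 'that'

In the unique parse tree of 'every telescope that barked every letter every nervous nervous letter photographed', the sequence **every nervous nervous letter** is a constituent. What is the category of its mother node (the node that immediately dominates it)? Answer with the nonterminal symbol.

VP

S
  NP
    NP
      Det: every
      N: telescope
    RelC
      Rel: that
      VP
        V: barked
        NP
          Det: every
          N: letter
        NP
          Det: every
          AP
            Adj: nervous
            AP
              Adj: nervous
          N: letter
  VP
    V: photographed
The span 'every nervous nervous letter' is the NP node built by NP → Det AP N.
Its mother is the VP built by VP → V NP NP.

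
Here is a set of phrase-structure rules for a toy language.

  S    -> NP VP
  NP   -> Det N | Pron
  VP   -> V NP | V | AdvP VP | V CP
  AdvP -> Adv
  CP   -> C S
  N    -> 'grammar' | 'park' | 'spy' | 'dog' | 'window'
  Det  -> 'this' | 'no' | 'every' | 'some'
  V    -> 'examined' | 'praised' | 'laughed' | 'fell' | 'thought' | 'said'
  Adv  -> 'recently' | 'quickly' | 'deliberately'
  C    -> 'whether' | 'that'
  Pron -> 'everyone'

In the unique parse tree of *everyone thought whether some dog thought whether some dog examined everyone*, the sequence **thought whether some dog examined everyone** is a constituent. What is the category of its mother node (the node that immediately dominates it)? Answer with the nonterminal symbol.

S

[S [NP [Pron everyone]] [VP [V thought] [CP [C whether] [S [NP [Det some] [N dog]] [VP [V thought] [CP [C whether] [S [NP [Det some] [N dog]] [VP [V examined] [NP [Pron everyone]]]]]]]]]]
The span 'thought whether some dog examined everyone' is the VP node built by VP → V CP.
Its mother is the S built by S → NP VP.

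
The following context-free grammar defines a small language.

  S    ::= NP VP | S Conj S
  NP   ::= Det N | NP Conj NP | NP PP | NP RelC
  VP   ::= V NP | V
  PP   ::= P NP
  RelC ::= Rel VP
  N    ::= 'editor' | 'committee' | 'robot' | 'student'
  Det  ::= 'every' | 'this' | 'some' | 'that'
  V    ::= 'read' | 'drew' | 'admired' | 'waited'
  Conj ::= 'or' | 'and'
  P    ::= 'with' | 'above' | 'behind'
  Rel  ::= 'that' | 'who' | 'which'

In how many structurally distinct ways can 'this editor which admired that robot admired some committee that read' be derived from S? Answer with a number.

1

[S [NP [NP [Det this] [N editor]] [RelC [Rel which] [VP [V admired] [NP [Det that] [N robot]]]]] [VP [V admired] [NP [NP [Det some] [N committee]] [RelC [Rel that] [VP [V read]]]]]]
No rule offers an alternative attachment or grouping for any span, so this is the only derivation.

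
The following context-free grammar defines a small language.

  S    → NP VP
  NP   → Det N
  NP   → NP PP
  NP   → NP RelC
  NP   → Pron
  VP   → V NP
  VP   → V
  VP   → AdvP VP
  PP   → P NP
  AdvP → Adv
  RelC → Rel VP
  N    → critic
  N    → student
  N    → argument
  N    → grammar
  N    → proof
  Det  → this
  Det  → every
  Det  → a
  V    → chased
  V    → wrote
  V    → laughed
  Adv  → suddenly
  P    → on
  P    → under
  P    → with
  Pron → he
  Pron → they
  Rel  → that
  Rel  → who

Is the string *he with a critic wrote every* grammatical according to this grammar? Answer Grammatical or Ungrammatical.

Ungrammatical

For S → NP VP, every NP-prefix leaves a non-VP remainder: after 'he' the remainder is not a VP; after 'he with a critic' the remainder is not a VP.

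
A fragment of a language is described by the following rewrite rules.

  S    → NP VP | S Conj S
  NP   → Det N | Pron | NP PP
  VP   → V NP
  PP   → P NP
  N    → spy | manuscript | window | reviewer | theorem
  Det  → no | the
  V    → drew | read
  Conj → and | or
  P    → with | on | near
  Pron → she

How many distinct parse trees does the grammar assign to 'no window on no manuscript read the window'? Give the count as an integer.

[S [NP [NP [Det no] [N window]] [PP [P on] [NP [Det no] [N manuscript]]]] [VP [V read] [NP [Det the] [N window]]]]
No rule offers an alternative attachment or grouping for any span, so this is the only derivation.

1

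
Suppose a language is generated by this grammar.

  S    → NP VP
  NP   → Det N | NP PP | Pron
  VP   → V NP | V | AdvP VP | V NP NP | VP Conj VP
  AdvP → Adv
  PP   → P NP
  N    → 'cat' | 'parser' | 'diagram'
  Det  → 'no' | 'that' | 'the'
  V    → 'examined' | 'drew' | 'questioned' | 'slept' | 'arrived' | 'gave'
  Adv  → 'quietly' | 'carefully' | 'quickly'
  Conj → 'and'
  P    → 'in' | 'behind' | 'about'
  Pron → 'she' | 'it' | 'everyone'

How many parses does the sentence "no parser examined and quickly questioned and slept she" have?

3

Two of the 3 distinct bracketings:
[S [NP [Det no] [N parser]] [VP [VP [V examined]] [Conj and] [VP [AdvP [Adv quickly]] [VP [VP [V questioned]] [Conj and] [VP [V slept] [NP [Pron she]]]]]]]
[S [NP [Det no] [N parser]] [VP [VP [V examined]] [Conj and] [VP [VP [AdvP [Adv quickly]] [VP [V questioned]]] [Conj and] [VP [V slept] [NP [Pron she]]]]]]
The trees differ in how a recursive rule is bracketed over the same span.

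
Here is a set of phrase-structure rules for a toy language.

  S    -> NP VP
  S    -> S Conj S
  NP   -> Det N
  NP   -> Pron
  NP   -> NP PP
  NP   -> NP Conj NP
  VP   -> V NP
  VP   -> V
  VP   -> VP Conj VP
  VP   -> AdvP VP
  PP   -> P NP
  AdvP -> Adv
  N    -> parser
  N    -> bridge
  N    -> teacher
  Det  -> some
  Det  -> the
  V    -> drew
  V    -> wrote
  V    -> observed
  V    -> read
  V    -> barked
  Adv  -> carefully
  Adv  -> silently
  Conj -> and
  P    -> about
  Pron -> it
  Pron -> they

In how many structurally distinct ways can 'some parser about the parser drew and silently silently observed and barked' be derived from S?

4

Two of the 4 distinct bracketings:
[S [NP [NP [Det some] [N parser]] [PP [P about] [NP [Det the] [N parser]]]] [VP [VP [V drew]] [Conj and] [VP [VP [AdvP [Adv silently]] [VP [AdvP [Adv silently]] [VP [V observed]]]] [Conj and] [VP [V barked]]]]]
[S [NP [NP [Det some] [N parser]] [PP [P about] [NP [Det the] [N parser]]]] [VP [VP [V drew]] [Conj and] [VP [AdvP [Adv silently]] [VP [VP [AdvP [Adv silently]] [VP [V observed]]] [Conj and] [VP [V barked]]]]]]
The trees differ in how a recursive rule is bracketed over the same span.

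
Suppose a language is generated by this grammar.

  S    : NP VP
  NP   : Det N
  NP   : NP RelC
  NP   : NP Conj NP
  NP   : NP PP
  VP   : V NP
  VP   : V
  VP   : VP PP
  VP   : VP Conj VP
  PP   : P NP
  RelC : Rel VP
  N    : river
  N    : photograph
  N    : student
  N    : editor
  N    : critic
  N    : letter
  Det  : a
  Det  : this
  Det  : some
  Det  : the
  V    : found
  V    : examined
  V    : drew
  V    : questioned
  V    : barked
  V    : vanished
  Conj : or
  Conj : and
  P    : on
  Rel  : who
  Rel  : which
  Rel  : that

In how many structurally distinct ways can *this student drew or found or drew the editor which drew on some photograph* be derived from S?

Two of the 9 distinct bracketings:
[S [NP [Det this] [N student]] [VP [VP [VP [V drew]] [Conj or] [VP [VP [V found]] [Conj or] [VP [V drew] [NP [NP [Det the] [N editor]] [RelC [Rel which] [VP [V drew]]]]]]] [PP [P on] [NP [Det some] [N photograph]]]]]
[S [NP [Det this] [N student]] [VP [VP [VP [VP [V drew]] [Conj or] [VP [V found]]] [Conj or] [VP [V drew] [NP [NP [Det the] [N editor]] [RelC [Rel which] [VP [V drew]]]]]] [PP [P on] [NP [Det some] [N photograph]]]]]
The trees differ in how a recursive rule is bracketed over the same span.

9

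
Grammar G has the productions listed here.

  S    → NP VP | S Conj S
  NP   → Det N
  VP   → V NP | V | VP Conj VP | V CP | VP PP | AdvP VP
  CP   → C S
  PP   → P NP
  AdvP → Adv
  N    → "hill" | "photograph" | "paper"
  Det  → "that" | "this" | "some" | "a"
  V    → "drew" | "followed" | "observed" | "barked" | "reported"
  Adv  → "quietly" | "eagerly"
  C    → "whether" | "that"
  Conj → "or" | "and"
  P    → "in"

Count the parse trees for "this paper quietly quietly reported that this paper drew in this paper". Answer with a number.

4

Two of the 4 distinct bracketings:
[S [NP [Det this] [N paper]] [VP [VP [AdvP [Adv quietly]] [VP [AdvP [Adv quietly]] [VP [V reported] [CP [C that] [S [NP [Det this] [N paper]] [VP [V drew]]]]]]] [PP [P in] [NP [Det this] [N paper]]]]]
[S [NP [Det this] [N paper]] [VP [AdvP [Adv quietly]] [VP [VP [AdvP [Adv quietly]] [VP [V reported] [CP [C that] [S [NP [Det this] [N paper]] [VP [V drew]]]]]] [PP [P in] [NP [Det this] [N paper]]]]]]
The trees differ in how a recursive rule is bracketed over the same span.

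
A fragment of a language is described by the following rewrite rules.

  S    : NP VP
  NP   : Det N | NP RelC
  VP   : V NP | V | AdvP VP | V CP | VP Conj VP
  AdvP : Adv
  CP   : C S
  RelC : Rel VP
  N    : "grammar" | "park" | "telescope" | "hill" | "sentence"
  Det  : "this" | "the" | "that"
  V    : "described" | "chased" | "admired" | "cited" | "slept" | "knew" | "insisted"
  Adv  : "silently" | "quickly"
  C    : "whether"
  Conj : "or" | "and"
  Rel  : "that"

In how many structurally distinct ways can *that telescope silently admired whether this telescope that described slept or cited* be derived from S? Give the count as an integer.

Two of the 3 distinct bracketings:
[S [NP [Det that] [N telescope]] [VP [AdvP [Adv silently]] [VP [V admired] [CP [C whether] [S [NP [NP [Det this] [N telescope]] [RelC [Rel that] [VP [V described]]]] [VP [VP [V slept]] [Conj or] [VP [V cited]]]]]]]]
[S [NP [Det that] [N telescope]] [VP [AdvP [Adv silently]] [VP [VP [V admired] [CP [C whether] [S [NP [NP [Det this] [N telescope]] [RelC [Rel that] [VP [V described]]]] [VP [V slept]]]]] [Conj or] [VP [V cited]]]]]
The trees differ in how a recursive rule is bracketed over the same span.

3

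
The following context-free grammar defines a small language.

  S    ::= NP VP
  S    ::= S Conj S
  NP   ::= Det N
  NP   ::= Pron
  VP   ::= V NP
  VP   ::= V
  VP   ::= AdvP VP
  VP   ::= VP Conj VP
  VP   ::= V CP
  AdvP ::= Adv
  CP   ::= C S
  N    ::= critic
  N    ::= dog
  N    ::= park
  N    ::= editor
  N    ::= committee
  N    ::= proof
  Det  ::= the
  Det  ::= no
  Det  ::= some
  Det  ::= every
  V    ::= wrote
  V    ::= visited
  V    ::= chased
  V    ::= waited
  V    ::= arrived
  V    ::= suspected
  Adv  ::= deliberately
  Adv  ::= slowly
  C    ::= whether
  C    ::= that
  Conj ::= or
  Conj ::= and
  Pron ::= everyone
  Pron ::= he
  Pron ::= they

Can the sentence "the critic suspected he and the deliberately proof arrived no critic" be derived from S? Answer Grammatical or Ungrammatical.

A Det word can never sit immediately before an Adv word in any string this grammar generates, so the substring 'the deliberately' rules out a derivation.

Ungrammatical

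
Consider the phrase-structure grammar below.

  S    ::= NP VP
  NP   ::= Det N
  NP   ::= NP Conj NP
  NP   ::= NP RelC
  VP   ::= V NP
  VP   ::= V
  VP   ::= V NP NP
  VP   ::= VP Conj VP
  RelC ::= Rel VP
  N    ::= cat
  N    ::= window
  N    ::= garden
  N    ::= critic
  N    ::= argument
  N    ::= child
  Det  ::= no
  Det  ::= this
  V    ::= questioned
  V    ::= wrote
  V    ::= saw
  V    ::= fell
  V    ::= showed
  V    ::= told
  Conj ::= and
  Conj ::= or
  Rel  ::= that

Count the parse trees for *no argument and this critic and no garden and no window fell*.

5

Two of the 5 distinct bracketings:
[S [NP [NP [Det no] [N argument]] [Conj and] [NP [NP [Det this] [N critic]] [Conj and] [NP [NP [Det no] [N garden]] [Conj and] [NP [Det no] [N window]]]]] [VP [V fell]]]
[S [NP [NP [Det no] [N argument]] [Conj and] [NP [NP [NP [Det this] [N critic]] [Conj and] [NP [Det no] [N garden]]] [Conj and] [NP [Det no] [N window]]]] [VP [V fell]]]
The trees differ in how a recursive rule is bracketed over the same span.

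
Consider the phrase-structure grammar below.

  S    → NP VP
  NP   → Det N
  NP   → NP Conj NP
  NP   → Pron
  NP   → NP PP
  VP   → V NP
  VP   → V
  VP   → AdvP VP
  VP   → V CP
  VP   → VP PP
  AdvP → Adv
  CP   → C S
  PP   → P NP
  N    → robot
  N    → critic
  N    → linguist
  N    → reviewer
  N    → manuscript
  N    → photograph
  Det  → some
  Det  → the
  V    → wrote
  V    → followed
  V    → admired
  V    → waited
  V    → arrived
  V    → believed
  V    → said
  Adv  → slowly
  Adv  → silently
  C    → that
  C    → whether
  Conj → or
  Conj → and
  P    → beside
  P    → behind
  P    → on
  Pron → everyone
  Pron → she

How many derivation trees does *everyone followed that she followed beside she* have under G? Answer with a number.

The two bracketings:
[S [NP [Pron everyone]] [VP [V followed] [CP [C that] [S [NP [Pron she]] [VP [VP [V followed]] [PP [P beside] [NP [Pron she]]]]]]]]
[S [NP [Pron everyone]] [VP [VP [V followed] [CP [C that] [S [NP [Pron she]] [VP [V followed]]]]] [PP [P beside] [NP [Pron she]]]]]
The trees differ in how a recursive rule is bracketed over the same span.

2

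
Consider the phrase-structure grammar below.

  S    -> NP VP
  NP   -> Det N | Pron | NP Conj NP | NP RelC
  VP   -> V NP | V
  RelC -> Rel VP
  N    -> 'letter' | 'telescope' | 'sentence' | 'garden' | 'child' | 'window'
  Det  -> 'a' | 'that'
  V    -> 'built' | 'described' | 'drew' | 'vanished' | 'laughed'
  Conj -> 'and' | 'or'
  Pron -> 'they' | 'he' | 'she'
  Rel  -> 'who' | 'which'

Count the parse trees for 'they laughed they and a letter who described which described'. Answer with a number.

3

Two of the 3 distinct bracketings:
[S [NP [Pron they]] [VP [V laughed] [NP [NP [Pron they]] [Conj and] [NP [NP [NP [Det a] [N letter]] [RelC [Rel who] [VP [V described]]]] [RelC [Rel which] [VP [V described]]]]]]]
[S [NP [Pron they]] [VP [V laughed] [NP [NP [NP [Pron they]] [Conj and] [NP [NP [Det a] [N letter]] [RelC [Rel who] [VP [V described]]]]] [RelC [Rel which] [VP [V described]]]]]]
The trees differ in how a recursive rule is bracketed over the same span.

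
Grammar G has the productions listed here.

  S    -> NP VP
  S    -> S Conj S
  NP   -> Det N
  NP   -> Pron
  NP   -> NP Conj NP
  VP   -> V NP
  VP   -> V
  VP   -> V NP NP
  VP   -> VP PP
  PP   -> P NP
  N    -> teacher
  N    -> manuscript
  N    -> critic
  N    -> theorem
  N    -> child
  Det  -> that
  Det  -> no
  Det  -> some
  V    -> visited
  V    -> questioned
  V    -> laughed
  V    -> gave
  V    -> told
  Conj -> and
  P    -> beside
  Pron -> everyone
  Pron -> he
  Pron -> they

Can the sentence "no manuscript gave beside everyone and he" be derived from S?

S
  NP
    Det: no
    N: manuscript
  VP
    VP
      V: gave
    PP
      P: beside
      NP
        NP
          Pron: everyone
        Conj: and
        NP
          Pron: he
Every word is introduced by a lexical rule and the phrasal rules combine the resulting categories into a single S.

Grammatical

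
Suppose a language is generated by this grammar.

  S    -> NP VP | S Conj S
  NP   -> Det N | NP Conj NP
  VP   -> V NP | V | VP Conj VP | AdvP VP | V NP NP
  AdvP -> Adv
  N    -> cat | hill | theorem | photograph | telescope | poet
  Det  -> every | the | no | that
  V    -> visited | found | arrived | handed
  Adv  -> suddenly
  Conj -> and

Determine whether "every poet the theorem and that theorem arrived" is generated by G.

Ungrammatical

For S → NP VP, the only prefix that parses as NP is 'every poet', but the remainder 'the theorem and that theorem arrived' is not a VP under these rules. The alternative S rule S → S Conj S likewise has no satisfying split.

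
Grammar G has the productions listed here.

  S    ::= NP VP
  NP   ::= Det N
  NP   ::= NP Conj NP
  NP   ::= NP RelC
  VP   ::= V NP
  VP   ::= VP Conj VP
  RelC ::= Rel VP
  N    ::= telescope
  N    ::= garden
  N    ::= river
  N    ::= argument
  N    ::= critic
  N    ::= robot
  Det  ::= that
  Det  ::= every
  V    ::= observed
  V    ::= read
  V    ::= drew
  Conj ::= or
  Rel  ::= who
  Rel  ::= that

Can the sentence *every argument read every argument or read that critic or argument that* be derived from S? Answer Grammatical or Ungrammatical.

A Conj word can never sit immediately before an N word in any string this grammar generates, so the substring 'or argument' rules out a derivation.

Ungrammatical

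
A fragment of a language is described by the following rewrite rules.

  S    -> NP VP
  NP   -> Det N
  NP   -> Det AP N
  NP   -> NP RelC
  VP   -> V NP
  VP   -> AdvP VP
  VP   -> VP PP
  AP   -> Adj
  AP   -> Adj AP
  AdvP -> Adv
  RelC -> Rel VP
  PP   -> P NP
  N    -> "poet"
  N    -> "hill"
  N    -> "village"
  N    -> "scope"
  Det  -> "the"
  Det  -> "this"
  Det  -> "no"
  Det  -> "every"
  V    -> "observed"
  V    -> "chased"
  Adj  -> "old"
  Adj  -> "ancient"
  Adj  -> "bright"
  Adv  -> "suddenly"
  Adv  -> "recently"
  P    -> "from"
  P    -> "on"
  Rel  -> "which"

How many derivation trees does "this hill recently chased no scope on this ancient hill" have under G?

2

The two bracketings:
[S [NP [Det this] [N hill]] [VP [AdvP [Adv recently]] [VP [VP [V chased] [NP [Det no] [N scope]]] [PP [P on] [NP [Det this] [AP [Adj ancient]] [N hill]]]]]]
[S [NP [Det this] [N hill]] [VP [VP [AdvP [Adv recently]] [VP [V chased] [NP [Det no] [N scope]]]] [PP [P on] [NP [Det this] [AP [Adj ancient]] [N hill]]]]]
The trees differ in how a recursive rule is bracketed over the same span.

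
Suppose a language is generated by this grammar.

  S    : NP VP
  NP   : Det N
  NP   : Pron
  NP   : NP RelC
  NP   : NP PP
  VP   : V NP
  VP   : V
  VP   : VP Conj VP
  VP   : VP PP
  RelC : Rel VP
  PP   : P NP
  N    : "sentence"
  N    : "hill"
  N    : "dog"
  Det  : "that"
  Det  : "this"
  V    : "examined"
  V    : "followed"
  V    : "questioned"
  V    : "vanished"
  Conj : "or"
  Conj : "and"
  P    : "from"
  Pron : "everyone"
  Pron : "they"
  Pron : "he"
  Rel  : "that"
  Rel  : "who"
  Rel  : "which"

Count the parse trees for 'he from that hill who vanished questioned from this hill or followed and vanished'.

Two of the 4 distinct bracketings:
[S [NP [NP [NP [Pron he]] [PP [P from] [NP [Det that] [N hill]]]] [RelC [Rel who] [VP [V vanished]]]] [VP [VP [VP [V questioned]] [PP [P from] [NP [Det this] [N hill]]]] [Conj or] [VP [VP [V followed]] [Conj and] [VP [V vanished]]]]]
[S [NP [NP [NP [Pron he]] [PP [P from] [NP [Det that] [N hill]]]] [RelC [Rel who] [VP [V vanished]]]] [VP [VP [VP [VP [V questioned]] [PP [P from] [NP [Det this] [N hill]]]] [Conj or] [VP [V followed]]] [Conj and] [VP [V vanished]]]]
The trees differ in how a recursive rule is bracketed over the same span.

4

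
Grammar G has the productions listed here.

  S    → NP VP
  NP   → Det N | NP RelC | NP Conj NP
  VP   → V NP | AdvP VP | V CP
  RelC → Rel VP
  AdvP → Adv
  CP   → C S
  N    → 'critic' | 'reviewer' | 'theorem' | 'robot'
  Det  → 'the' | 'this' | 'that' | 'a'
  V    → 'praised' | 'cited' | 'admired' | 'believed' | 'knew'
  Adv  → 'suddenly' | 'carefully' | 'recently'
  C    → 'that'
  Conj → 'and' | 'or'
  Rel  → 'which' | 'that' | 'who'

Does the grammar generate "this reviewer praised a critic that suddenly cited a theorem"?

[S [NP [Det this] [N reviewer]] [VP [V praised] [NP [NP [Det a] [N critic]] [RelC [Rel that] [VP [AdvP [Adv suddenly]] [VP [V cited] [NP [Det a] [N theorem]]]]]]]]
The bracketing above is licensed at every node by one of the given productions, with S at the root.

Grammatical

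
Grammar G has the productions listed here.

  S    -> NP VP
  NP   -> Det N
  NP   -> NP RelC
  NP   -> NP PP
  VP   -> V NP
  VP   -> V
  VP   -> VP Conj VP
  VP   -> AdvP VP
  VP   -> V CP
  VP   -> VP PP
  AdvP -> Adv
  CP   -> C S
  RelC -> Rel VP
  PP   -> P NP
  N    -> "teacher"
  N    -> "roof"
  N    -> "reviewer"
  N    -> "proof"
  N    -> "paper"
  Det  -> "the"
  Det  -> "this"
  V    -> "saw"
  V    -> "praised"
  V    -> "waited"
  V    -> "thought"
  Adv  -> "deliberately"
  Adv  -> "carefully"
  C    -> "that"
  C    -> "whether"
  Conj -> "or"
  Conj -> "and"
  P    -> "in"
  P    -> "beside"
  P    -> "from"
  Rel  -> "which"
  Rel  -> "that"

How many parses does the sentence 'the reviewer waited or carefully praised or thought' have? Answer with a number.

3

Two of the 3 distinct bracketings:
[S [NP [Det the] [N reviewer]] [VP [VP [V waited]] [Conj or] [VP [VP [AdvP [Adv carefully]] [VP [V praised]]] [Conj or] [VP [V thought]]]]]
[S [NP [Det the] [N reviewer]] [VP [VP [V waited]] [Conj or] [VP [AdvP [Adv carefully]] [VP [VP [V praised]] [Conj or] [VP [V thought]]]]]]
The trees differ in how a recursive rule is bracketed over the same span.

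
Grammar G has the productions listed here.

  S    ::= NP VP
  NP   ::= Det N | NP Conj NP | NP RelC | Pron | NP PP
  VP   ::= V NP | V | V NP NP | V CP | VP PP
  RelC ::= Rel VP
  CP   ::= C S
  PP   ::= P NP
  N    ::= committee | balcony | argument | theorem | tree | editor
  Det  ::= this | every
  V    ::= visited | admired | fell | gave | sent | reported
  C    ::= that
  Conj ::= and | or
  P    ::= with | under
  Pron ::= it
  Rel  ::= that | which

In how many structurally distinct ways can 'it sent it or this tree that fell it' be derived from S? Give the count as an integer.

4

Two of the 4 distinct bracketings:
[S [NP [Pron it]] [VP [V sent] [NP [NP [Pron it]] [Conj or] [NP [NP [Det this] [N tree]] [RelC [Rel that] [VP [V fell] [NP [Pron it]]]]]]]]
[S [NP [Pron it]] [VP [V sent] [NP [NP [NP [Pron it]] [Conj or] [NP [Det this] [N tree]]] [RelC [Rel that] [VP [V fell] [NP [Pron it]]]]]]]
The trees differ in how a recursive rule is bracketed over the same span.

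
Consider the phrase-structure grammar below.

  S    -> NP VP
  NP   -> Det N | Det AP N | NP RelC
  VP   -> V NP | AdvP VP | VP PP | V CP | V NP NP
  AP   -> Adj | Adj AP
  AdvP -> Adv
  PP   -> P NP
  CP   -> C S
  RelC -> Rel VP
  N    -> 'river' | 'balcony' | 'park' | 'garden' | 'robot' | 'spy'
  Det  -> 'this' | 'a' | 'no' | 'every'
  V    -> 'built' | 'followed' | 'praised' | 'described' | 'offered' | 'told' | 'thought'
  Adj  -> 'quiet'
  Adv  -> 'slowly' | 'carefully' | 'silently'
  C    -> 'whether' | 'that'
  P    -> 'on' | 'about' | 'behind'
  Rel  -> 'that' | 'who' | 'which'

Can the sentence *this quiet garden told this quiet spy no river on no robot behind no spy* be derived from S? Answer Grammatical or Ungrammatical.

Grammatical

[S [NP [Det this] [AP [Adj quiet]] [N garden]] [VP [VP [VP [V told] [NP [Det this] [AP [Adj quiet]] [N spy]] [NP [Det no] [N river]]] [PP [P on] [NP [Det no] [N robot]]]] [PP [P behind] [NP [Det no] [N spy]]]]]
Each bracket corresponds to one application of a listed rule, so the string is derivable from S.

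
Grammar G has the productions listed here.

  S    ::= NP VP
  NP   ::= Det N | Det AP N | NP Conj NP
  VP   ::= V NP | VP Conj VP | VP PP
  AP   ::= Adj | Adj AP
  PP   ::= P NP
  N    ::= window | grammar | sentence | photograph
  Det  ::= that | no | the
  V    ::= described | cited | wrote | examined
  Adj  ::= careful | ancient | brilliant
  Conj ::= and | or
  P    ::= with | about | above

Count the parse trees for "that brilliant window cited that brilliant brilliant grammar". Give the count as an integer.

1

[S [NP [Det that] [AP [Adj brilliant]] [N window]] [VP [V cited] [NP [Det that] [AP [Adj brilliant] [AP [Adj brilliant]]] [N grammar]]]]
No rule offers an alternative attachment or grouping for any span, so this is the only derivation.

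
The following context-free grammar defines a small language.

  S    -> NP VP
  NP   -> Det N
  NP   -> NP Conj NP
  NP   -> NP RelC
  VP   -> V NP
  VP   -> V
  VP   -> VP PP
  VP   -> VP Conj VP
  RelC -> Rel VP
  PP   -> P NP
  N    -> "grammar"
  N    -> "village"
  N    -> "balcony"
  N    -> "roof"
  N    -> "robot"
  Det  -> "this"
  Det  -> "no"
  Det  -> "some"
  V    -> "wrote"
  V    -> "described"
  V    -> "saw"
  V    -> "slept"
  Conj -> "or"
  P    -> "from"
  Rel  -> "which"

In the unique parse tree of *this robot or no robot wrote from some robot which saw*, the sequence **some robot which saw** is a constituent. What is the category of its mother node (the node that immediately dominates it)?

PP

S
  NP
    NP
      Det: this
      N: robot
    Conj: or
    NP
      Det: no
      N: robot
  VP
    VP
      V: wrote
    PP
      P: from
      NP
        NP
          Det: some
          N: robot
        RelC
          Rel: which
          VP
            V: saw
The span 'some robot which saw' is the NP node built by NP → NP RelC.
Its mother is the PP built by PP → P NP.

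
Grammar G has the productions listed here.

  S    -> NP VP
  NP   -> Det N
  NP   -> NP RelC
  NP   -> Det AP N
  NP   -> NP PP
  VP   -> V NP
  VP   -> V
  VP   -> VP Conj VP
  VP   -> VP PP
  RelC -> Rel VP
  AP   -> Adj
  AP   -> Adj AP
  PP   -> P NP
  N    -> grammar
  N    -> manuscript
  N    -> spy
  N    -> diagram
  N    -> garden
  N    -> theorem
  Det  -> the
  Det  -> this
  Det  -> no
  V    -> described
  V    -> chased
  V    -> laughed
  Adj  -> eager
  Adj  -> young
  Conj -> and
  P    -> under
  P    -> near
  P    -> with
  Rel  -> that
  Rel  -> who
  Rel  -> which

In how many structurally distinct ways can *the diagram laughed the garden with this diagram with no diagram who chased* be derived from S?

9

Two of the 9 distinct bracketings:
[S [NP [Det the] [N diagram]] [VP [V laughed] [NP [NP [NP [Det the] [N garden]] [PP [P with] [NP [NP [Det this] [N diagram]] [PP [P with] [NP [Det no] [N diagram]]]]]] [RelC [Rel who] [VP [V chased]]]]]]
[S [NP [Det the] [N diagram]] [VP [V laughed] [NP [NP [NP [NP [Det the] [N garden]] [PP [P with] [NP [Det this] [N diagram]]]] [PP [P with] [NP [Det no] [N diagram]]]] [RelC [Rel who] [VP [V chased]]]]]]
The trees differ in how a recursive rule is bracketed over the same span.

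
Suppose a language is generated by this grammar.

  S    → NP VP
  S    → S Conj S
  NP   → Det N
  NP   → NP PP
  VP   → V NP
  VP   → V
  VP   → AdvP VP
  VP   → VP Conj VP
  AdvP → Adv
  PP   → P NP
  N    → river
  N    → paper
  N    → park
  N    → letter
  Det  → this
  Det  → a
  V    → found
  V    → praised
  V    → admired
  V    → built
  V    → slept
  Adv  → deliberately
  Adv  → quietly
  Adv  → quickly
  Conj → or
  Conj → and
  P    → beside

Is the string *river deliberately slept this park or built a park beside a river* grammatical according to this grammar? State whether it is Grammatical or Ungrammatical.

Ungrammatical

For S → NP VP, no prefix of the string parses as an NP. The alternative S rule S → S Conj S likewise has no satisfying split.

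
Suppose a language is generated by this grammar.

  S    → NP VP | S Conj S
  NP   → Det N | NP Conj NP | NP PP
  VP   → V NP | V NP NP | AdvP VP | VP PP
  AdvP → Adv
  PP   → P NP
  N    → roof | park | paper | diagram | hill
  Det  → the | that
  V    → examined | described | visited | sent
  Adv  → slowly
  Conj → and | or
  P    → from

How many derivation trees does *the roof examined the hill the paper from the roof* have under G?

The two bracketings:
[S [NP [Det the] [N roof]] [VP [V examined] [NP [Det the] [N hill]] [NP [NP [Det the] [N paper]] [PP [P from] [NP [Det the] [N roof]]]]]]
[S [NP [Det the] [N roof]] [VP [VP [V examined] [NP [Det the] [N hill]] [NP [Det the] [N paper]]] [PP [P from] [NP [Det the] [N roof]]]]]
The difference turns on whether NP → NP PP is used at the relevant span, versus an alternative expansion of NP.

2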